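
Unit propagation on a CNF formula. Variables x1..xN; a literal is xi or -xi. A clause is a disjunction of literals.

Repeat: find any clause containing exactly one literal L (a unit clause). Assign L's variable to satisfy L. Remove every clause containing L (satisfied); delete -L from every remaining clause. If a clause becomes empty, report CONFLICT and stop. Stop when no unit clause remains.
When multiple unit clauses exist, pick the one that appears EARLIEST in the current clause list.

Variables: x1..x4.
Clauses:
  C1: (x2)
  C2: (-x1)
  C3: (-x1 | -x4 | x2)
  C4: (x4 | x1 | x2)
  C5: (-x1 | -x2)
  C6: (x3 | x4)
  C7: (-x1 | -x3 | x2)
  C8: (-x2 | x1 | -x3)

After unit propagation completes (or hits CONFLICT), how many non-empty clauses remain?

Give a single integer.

Answer: 0

Derivation:
unit clause [2] forces x2=T; simplify:
  drop -2 from [-1, -2] -> [-1]
  drop -2 from [-2, 1, -3] -> [1, -3]
  satisfied 4 clause(s); 4 remain; assigned so far: [2]
unit clause [-1] forces x1=F; simplify:
  drop 1 from [1, -3] -> [-3]
  satisfied 2 clause(s); 2 remain; assigned so far: [1, 2]
unit clause [-3] forces x3=F; simplify:
  drop 3 from [3, 4] -> [4]
  satisfied 1 clause(s); 1 remain; assigned so far: [1, 2, 3]
unit clause [4] forces x4=T; simplify:
  satisfied 1 clause(s); 0 remain; assigned so far: [1, 2, 3, 4]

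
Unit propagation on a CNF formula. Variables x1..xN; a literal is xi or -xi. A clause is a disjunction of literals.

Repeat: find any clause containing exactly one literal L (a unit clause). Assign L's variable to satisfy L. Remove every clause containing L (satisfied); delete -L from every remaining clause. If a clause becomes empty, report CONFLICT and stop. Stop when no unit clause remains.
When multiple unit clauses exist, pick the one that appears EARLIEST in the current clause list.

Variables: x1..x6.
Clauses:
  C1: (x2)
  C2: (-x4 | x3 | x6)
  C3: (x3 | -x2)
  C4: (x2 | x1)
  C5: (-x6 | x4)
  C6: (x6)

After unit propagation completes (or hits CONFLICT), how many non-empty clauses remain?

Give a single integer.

Answer: 0

Derivation:
unit clause [2] forces x2=T; simplify:
  drop -2 from [3, -2] -> [3]
  satisfied 2 clause(s); 4 remain; assigned so far: [2]
unit clause [3] forces x3=T; simplify:
  satisfied 2 clause(s); 2 remain; assigned so far: [2, 3]
unit clause [6] forces x6=T; simplify:
  drop -6 from [-6, 4] -> [4]
  satisfied 1 clause(s); 1 remain; assigned so far: [2, 3, 6]
unit clause [4] forces x4=T; simplify:
  satisfied 1 clause(s); 0 remain; assigned so far: [2, 3, 4, 6]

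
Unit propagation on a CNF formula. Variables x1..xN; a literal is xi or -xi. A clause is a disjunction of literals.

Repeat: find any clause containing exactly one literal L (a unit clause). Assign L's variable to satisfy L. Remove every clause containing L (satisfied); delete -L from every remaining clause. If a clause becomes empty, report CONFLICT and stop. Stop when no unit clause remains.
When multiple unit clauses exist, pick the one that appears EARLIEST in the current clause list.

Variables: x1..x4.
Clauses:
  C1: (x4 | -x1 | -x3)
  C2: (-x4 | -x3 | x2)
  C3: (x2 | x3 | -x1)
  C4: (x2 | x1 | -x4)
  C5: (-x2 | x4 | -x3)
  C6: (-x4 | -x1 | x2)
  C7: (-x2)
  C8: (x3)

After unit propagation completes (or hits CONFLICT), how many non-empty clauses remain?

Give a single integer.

unit clause [-2] forces x2=F; simplify:
  drop 2 from [-4, -3, 2] -> [-4, -3]
  drop 2 from [2, 3, -1] -> [3, -1]
  drop 2 from [2, 1, -4] -> [1, -4]
  drop 2 from [-4, -1, 2] -> [-4, -1]
  satisfied 2 clause(s); 6 remain; assigned so far: [2]
unit clause [3] forces x3=T; simplify:
  drop -3 from [4, -1, -3] -> [4, -1]
  drop -3 from [-4, -3] -> [-4]
  satisfied 2 clause(s); 4 remain; assigned so far: [2, 3]
unit clause [-4] forces x4=F; simplify:
  drop 4 from [4, -1] -> [-1]
  satisfied 3 clause(s); 1 remain; assigned so far: [2, 3, 4]
unit clause [-1] forces x1=F; simplify:
  satisfied 1 clause(s); 0 remain; assigned so far: [1, 2, 3, 4]

Answer: 0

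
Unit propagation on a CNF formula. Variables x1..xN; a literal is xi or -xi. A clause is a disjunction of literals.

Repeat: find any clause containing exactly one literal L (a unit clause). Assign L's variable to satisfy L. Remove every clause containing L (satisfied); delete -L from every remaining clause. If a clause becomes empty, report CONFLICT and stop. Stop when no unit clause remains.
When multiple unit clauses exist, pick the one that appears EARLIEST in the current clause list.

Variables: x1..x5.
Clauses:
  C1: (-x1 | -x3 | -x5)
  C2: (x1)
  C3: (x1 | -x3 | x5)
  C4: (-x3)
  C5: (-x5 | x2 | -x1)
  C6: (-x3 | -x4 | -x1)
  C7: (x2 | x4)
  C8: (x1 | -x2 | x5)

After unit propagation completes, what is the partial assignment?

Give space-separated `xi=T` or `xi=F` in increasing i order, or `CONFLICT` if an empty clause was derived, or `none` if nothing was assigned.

unit clause [1] forces x1=T; simplify:
  drop -1 from [-1, -3, -5] -> [-3, -5]
  drop -1 from [-5, 2, -1] -> [-5, 2]
  drop -1 from [-3, -4, -1] -> [-3, -4]
  satisfied 3 clause(s); 5 remain; assigned so far: [1]
unit clause [-3] forces x3=F; simplify:
  satisfied 3 clause(s); 2 remain; assigned so far: [1, 3]

Answer: x1=T x3=F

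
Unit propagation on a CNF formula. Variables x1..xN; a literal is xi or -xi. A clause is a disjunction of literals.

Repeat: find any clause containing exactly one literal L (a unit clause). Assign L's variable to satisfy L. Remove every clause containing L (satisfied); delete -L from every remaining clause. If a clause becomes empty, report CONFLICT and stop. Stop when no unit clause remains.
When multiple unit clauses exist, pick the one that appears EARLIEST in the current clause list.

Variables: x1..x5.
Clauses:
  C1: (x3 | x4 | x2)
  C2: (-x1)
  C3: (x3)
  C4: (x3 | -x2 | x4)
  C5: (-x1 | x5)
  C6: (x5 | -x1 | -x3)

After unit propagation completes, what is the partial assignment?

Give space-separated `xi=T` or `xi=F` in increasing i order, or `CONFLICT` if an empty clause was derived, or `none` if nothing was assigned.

Answer: x1=F x3=T

Derivation:
unit clause [-1] forces x1=F; simplify:
  satisfied 3 clause(s); 3 remain; assigned so far: [1]
unit clause [3] forces x3=T; simplify:
  satisfied 3 clause(s); 0 remain; assigned so far: [1, 3]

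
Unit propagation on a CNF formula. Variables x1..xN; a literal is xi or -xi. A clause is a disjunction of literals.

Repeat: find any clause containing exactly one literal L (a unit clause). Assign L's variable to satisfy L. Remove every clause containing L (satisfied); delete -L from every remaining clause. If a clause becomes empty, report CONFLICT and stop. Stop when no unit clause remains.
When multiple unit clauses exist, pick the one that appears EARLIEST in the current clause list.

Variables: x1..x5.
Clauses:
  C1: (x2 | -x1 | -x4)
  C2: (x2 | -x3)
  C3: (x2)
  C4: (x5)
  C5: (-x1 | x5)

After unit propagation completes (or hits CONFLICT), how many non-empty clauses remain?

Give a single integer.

Answer: 0

Derivation:
unit clause [2] forces x2=T; simplify:
  satisfied 3 clause(s); 2 remain; assigned so far: [2]
unit clause [5] forces x5=T; simplify:
  satisfied 2 clause(s); 0 remain; assigned so far: [2, 5]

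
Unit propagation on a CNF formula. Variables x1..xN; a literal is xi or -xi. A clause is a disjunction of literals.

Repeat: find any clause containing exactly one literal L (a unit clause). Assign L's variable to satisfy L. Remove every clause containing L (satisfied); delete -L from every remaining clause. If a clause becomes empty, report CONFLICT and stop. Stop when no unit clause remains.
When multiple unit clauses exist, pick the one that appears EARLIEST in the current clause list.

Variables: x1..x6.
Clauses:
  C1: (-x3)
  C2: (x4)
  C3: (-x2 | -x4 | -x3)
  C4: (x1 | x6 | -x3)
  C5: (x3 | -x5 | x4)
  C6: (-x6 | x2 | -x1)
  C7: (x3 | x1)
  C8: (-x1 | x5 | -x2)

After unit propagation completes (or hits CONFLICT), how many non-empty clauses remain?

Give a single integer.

Answer: 2

Derivation:
unit clause [-3] forces x3=F; simplify:
  drop 3 from [3, -5, 4] -> [-5, 4]
  drop 3 from [3, 1] -> [1]
  satisfied 3 clause(s); 5 remain; assigned so far: [3]
unit clause [4] forces x4=T; simplify:
  satisfied 2 clause(s); 3 remain; assigned so far: [3, 4]
unit clause [1] forces x1=T; simplify:
  drop -1 from [-6, 2, -1] -> [-6, 2]
  drop -1 from [-1, 5, -2] -> [5, -2]
  satisfied 1 clause(s); 2 remain; assigned so far: [1, 3, 4]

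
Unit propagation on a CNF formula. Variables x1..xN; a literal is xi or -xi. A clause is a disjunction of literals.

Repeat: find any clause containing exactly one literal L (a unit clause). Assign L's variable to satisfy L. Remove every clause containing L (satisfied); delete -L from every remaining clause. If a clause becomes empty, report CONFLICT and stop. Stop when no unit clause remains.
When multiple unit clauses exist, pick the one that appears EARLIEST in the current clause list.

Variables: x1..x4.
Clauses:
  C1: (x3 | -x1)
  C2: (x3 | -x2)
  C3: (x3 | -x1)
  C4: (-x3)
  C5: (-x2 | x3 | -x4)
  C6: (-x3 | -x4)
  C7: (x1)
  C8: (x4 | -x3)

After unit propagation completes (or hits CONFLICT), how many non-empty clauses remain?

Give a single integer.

unit clause [-3] forces x3=F; simplify:
  drop 3 from [3, -1] -> [-1]
  drop 3 from [3, -2] -> [-2]
  drop 3 from [3, -1] -> [-1]
  drop 3 from [-2, 3, -4] -> [-2, -4]
  satisfied 3 clause(s); 5 remain; assigned so far: [3]
unit clause [-1] forces x1=F; simplify:
  drop 1 from [1] -> [] (empty!)
  satisfied 2 clause(s); 3 remain; assigned so far: [1, 3]
CONFLICT (empty clause)

Answer: 2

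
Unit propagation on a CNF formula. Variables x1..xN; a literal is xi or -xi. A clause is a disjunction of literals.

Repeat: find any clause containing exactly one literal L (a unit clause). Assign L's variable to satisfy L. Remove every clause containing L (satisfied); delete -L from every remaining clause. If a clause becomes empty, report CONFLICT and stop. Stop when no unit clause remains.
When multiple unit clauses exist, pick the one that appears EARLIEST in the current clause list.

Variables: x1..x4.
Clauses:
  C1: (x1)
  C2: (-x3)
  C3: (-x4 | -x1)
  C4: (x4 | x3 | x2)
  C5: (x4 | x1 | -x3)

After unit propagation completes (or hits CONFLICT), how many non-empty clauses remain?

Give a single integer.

unit clause [1] forces x1=T; simplify:
  drop -1 from [-4, -1] -> [-4]
  satisfied 2 clause(s); 3 remain; assigned so far: [1]
unit clause [-3] forces x3=F; simplify:
  drop 3 from [4, 3, 2] -> [4, 2]
  satisfied 1 clause(s); 2 remain; assigned so far: [1, 3]
unit clause [-4] forces x4=F; simplify:
  drop 4 from [4, 2] -> [2]
  satisfied 1 clause(s); 1 remain; assigned so far: [1, 3, 4]
unit clause [2] forces x2=T; simplify:
  satisfied 1 clause(s); 0 remain; assigned so far: [1, 2, 3, 4]

Answer: 0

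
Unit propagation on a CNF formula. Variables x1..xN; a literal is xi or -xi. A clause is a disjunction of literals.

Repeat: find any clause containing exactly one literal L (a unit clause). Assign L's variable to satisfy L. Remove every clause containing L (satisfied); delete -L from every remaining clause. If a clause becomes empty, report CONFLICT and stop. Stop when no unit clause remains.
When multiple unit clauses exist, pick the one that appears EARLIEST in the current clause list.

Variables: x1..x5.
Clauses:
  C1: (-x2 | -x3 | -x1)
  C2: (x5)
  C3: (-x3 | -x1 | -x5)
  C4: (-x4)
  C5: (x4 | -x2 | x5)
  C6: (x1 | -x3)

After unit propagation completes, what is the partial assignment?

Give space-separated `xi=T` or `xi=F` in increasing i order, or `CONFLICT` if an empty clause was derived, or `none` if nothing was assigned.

Answer: x4=F x5=T

Derivation:
unit clause [5] forces x5=T; simplify:
  drop -5 from [-3, -1, -5] -> [-3, -1]
  satisfied 2 clause(s); 4 remain; assigned so far: [5]
unit clause [-4] forces x4=F; simplify:
  satisfied 1 clause(s); 3 remain; assigned so far: [4, 5]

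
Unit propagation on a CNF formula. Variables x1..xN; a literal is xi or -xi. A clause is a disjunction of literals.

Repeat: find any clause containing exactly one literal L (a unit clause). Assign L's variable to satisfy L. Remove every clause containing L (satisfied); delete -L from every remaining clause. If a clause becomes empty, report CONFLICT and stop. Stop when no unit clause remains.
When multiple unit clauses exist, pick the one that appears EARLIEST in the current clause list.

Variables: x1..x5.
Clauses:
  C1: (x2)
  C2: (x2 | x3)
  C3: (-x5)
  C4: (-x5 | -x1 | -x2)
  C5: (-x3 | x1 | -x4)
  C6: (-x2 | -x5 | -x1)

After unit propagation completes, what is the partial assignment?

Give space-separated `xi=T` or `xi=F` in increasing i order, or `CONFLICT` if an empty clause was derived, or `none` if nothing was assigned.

unit clause [2] forces x2=T; simplify:
  drop -2 from [-5, -1, -2] -> [-5, -1]
  drop -2 from [-2, -5, -1] -> [-5, -1]
  satisfied 2 clause(s); 4 remain; assigned so far: [2]
unit clause [-5] forces x5=F; simplify:
  satisfied 3 clause(s); 1 remain; assigned so far: [2, 5]

Answer: x2=T x5=F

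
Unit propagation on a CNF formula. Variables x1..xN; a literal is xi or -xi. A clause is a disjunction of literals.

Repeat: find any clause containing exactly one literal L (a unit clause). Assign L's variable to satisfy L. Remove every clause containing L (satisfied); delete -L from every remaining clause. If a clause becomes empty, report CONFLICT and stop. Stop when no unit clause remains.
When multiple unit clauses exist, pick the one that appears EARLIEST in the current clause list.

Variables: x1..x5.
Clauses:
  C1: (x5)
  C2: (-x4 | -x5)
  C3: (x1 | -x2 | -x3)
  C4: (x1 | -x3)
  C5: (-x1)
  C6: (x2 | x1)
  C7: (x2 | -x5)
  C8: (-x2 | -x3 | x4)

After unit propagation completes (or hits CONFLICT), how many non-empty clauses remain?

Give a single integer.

Answer: 0

Derivation:
unit clause [5] forces x5=T; simplify:
  drop -5 from [-4, -5] -> [-4]
  drop -5 from [2, -5] -> [2]
  satisfied 1 clause(s); 7 remain; assigned so far: [5]
unit clause [-4] forces x4=F; simplify:
  drop 4 from [-2, -3, 4] -> [-2, -3]
  satisfied 1 clause(s); 6 remain; assigned so far: [4, 5]
unit clause [-1] forces x1=F; simplify:
  drop 1 from [1, -2, -3] -> [-2, -3]
  drop 1 from [1, -3] -> [-3]
  drop 1 from [2, 1] -> [2]
  satisfied 1 clause(s); 5 remain; assigned so far: [1, 4, 5]
unit clause [-3] forces x3=F; simplify:
  satisfied 3 clause(s); 2 remain; assigned so far: [1, 3, 4, 5]
unit clause [2] forces x2=T; simplify:
  satisfied 2 clause(s); 0 remain; assigned so far: [1, 2, 3, 4, 5]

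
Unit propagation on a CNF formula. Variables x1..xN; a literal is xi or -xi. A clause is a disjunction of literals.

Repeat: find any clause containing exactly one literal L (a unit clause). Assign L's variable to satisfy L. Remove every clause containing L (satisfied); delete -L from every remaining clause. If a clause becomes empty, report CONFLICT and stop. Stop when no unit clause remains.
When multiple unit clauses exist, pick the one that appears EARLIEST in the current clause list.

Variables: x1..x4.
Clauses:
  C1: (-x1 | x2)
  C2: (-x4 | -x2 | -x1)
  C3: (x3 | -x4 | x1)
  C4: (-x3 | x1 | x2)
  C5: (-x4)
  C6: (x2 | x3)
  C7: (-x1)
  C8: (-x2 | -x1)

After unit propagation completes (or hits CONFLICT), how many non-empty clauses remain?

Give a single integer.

unit clause [-4] forces x4=F; simplify:
  satisfied 3 clause(s); 5 remain; assigned so far: [4]
unit clause [-1] forces x1=F; simplify:
  drop 1 from [-3, 1, 2] -> [-3, 2]
  satisfied 3 clause(s); 2 remain; assigned so far: [1, 4]

Answer: 2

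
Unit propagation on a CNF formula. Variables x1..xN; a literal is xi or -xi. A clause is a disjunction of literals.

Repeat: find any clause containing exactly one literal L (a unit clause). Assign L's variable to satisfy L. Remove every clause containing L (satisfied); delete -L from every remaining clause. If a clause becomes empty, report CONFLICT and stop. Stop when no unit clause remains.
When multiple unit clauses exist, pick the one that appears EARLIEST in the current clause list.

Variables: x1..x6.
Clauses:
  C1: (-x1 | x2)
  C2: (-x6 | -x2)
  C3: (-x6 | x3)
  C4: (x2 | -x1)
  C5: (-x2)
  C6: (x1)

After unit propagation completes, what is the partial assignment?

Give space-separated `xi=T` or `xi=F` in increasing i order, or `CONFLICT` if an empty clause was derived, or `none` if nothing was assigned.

Answer: CONFLICT

Derivation:
unit clause [-2] forces x2=F; simplify:
  drop 2 from [-1, 2] -> [-1]
  drop 2 from [2, -1] -> [-1]
  satisfied 2 clause(s); 4 remain; assigned so far: [2]
unit clause [-1] forces x1=F; simplify:
  drop 1 from [1] -> [] (empty!)
  satisfied 2 clause(s); 2 remain; assigned so far: [1, 2]
CONFLICT (empty clause)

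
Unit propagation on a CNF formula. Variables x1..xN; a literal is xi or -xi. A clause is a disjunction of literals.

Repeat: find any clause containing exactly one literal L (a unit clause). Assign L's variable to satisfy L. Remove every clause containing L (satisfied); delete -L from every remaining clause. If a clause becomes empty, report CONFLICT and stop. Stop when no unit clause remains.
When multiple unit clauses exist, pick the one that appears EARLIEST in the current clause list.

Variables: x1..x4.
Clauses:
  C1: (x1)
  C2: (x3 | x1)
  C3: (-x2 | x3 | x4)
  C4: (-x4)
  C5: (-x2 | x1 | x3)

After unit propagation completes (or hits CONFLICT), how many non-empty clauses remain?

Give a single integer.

Answer: 1

Derivation:
unit clause [1] forces x1=T; simplify:
  satisfied 3 clause(s); 2 remain; assigned so far: [1]
unit clause [-4] forces x4=F; simplify:
  drop 4 from [-2, 3, 4] -> [-2, 3]
  satisfied 1 clause(s); 1 remain; assigned so far: [1, 4]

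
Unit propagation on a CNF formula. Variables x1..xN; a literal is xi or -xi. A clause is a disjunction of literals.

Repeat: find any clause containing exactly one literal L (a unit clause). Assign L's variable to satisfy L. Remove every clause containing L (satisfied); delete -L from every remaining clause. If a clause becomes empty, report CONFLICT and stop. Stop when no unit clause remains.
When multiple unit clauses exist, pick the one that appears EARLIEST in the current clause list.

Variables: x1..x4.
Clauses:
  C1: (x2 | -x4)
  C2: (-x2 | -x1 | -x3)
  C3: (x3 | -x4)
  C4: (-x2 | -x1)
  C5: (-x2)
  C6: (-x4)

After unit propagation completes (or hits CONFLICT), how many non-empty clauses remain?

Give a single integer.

Answer: 0

Derivation:
unit clause [-2] forces x2=F; simplify:
  drop 2 from [2, -4] -> [-4]
  satisfied 3 clause(s); 3 remain; assigned so far: [2]
unit clause [-4] forces x4=F; simplify:
  satisfied 3 clause(s); 0 remain; assigned so far: [2, 4]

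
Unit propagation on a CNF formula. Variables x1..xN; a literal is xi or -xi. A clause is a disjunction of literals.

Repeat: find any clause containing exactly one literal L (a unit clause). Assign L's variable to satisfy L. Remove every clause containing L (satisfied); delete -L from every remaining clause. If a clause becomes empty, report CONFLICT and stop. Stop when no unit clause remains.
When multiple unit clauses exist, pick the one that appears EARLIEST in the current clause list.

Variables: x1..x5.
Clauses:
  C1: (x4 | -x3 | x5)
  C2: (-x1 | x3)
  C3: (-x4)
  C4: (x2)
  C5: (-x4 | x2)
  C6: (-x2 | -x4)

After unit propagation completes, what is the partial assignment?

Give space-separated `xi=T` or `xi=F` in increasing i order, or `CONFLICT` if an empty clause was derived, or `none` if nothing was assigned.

Answer: x2=T x4=F

Derivation:
unit clause [-4] forces x4=F; simplify:
  drop 4 from [4, -3, 5] -> [-3, 5]
  satisfied 3 clause(s); 3 remain; assigned so far: [4]
unit clause [2] forces x2=T; simplify:
  satisfied 1 clause(s); 2 remain; assigned so far: [2, 4]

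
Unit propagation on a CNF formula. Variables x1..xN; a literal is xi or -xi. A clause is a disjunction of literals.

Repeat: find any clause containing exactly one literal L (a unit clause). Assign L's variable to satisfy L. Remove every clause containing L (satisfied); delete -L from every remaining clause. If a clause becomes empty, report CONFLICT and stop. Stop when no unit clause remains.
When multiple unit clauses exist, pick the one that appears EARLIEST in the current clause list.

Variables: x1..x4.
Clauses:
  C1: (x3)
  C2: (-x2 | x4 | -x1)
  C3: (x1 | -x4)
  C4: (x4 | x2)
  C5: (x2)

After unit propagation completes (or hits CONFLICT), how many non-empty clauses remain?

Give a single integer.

unit clause [3] forces x3=T; simplify:
  satisfied 1 clause(s); 4 remain; assigned so far: [3]
unit clause [2] forces x2=T; simplify:
  drop -2 from [-2, 4, -1] -> [4, -1]
  satisfied 2 clause(s); 2 remain; assigned so far: [2, 3]

Answer: 2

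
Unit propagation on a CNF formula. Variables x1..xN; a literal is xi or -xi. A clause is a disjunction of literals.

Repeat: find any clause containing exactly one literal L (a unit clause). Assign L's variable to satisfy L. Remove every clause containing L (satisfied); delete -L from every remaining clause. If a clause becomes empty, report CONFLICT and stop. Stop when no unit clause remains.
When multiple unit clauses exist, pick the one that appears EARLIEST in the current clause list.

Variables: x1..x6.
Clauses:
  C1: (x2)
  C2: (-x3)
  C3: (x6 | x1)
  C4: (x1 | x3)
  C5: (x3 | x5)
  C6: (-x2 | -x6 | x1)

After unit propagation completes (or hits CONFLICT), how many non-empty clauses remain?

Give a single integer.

unit clause [2] forces x2=T; simplify:
  drop -2 from [-2, -6, 1] -> [-6, 1]
  satisfied 1 clause(s); 5 remain; assigned so far: [2]
unit clause [-3] forces x3=F; simplify:
  drop 3 from [1, 3] -> [1]
  drop 3 from [3, 5] -> [5]
  satisfied 1 clause(s); 4 remain; assigned so far: [2, 3]
unit clause [1] forces x1=T; simplify:
  satisfied 3 clause(s); 1 remain; assigned so far: [1, 2, 3]
unit clause [5] forces x5=T; simplify:
  satisfied 1 clause(s); 0 remain; assigned so far: [1, 2, 3, 5]

Answer: 0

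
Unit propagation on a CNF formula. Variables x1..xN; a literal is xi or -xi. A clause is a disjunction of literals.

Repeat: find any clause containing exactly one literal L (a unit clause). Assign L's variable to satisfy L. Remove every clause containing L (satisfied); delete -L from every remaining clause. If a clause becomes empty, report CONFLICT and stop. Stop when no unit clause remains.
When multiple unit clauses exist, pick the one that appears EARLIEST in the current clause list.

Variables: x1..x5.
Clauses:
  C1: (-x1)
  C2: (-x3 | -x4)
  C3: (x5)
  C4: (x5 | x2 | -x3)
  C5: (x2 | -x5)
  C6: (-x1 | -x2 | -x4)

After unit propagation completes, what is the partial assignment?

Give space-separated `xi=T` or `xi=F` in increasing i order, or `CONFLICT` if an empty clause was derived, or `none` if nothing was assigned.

Answer: x1=F x2=T x5=T

Derivation:
unit clause [-1] forces x1=F; simplify:
  satisfied 2 clause(s); 4 remain; assigned so far: [1]
unit clause [5] forces x5=T; simplify:
  drop -5 from [2, -5] -> [2]
  satisfied 2 clause(s); 2 remain; assigned so far: [1, 5]
unit clause [2] forces x2=T; simplify:
  satisfied 1 clause(s); 1 remain; assigned so far: [1, 2, 5]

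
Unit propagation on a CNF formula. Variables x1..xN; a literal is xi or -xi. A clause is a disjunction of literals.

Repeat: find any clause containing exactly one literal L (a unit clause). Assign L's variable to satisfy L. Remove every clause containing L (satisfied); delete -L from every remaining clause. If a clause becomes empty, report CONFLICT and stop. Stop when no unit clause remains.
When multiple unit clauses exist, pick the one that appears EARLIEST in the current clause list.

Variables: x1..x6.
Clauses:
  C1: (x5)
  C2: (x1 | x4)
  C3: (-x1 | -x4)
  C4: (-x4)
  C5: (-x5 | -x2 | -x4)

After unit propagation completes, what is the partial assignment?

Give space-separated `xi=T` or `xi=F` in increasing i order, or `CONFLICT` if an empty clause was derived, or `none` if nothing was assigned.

Answer: x1=T x4=F x5=T

Derivation:
unit clause [5] forces x5=T; simplify:
  drop -5 from [-5, -2, -4] -> [-2, -4]
  satisfied 1 clause(s); 4 remain; assigned so far: [5]
unit clause [-4] forces x4=F; simplify:
  drop 4 from [1, 4] -> [1]
  satisfied 3 clause(s); 1 remain; assigned so far: [4, 5]
unit clause [1] forces x1=T; simplify:
  satisfied 1 clause(s); 0 remain; assigned so far: [1, 4, 5]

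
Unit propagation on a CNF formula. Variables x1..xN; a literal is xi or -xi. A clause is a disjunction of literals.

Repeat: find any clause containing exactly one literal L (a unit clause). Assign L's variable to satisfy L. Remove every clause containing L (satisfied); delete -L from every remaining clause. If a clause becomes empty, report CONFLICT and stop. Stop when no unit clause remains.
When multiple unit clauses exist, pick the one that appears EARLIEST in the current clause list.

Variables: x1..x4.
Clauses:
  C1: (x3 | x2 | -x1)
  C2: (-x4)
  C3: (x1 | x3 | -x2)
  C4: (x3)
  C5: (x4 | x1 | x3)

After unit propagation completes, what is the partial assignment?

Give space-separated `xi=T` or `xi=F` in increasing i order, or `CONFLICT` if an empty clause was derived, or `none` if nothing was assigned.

Answer: x3=T x4=F

Derivation:
unit clause [-4] forces x4=F; simplify:
  drop 4 from [4, 1, 3] -> [1, 3]
  satisfied 1 clause(s); 4 remain; assigned so far: [4]
unit clause [3] forces x3=T; simplify:
  satisfied 4 clause(s); 0 remain; assigned so far: [3, 4]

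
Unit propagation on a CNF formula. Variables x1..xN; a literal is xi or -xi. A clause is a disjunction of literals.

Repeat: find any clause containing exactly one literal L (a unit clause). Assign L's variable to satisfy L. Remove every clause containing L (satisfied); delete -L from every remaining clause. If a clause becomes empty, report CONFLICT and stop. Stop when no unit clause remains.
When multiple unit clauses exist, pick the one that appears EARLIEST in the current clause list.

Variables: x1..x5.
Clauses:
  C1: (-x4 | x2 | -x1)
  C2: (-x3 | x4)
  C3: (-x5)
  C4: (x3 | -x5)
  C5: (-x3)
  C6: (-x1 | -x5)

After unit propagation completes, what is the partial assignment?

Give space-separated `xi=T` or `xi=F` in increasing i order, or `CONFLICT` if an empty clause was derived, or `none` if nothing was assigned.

unit clause [-5] forces x5=F; simplify:
  satisfied 3 clause(s); 3 remain; assigned so far: [5]
unit clause [-3] forces x3=F; simplify:
  satisfied 2 clause(s); 1 remain; assigned so far: [3, 5]

Answer: x3=F x5=F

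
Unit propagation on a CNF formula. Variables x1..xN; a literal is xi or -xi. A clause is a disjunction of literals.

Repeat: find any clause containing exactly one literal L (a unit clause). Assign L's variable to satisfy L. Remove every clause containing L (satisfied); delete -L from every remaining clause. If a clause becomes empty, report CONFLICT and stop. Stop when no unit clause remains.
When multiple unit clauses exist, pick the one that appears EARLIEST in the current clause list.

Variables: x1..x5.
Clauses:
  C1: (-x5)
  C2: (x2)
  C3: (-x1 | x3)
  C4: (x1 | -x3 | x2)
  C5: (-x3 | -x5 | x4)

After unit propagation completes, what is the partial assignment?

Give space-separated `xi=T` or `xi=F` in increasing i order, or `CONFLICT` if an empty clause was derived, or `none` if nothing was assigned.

Answer: x2=T x5=F

Derivation:
unit clause [-5] forces x5=F; simplify:
  satisfied 2 clause(s); 3 remain; assigned so far: [5]
unit clause [2] forces x2=T; simplify:
  satisfied 2 clause(s); 1 remain; assigned so far: [2, 5]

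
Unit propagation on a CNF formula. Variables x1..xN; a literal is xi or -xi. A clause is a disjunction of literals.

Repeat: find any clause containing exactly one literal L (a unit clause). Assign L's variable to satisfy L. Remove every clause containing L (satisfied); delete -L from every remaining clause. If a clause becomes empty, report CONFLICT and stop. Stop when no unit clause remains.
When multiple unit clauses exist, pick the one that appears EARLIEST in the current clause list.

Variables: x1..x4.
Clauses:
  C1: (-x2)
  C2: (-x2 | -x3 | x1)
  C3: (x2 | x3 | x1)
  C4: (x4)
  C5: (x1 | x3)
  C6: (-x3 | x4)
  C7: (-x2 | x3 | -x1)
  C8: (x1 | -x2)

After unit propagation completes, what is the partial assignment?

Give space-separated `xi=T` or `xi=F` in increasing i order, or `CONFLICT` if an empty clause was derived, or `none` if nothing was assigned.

unit clause [-2] forces x2=F; simplify:
  drop 2 from [2, 3, 1] -> [3, 1]
  satisfied 4 clause(s); 4 remain; assigned so far: [2]
unit clause [4] forces x4=T; simplify:
  satisfied 2 clause(s); 2 remain; assigned so far: [2, 4]

Answer: x2=F x4=T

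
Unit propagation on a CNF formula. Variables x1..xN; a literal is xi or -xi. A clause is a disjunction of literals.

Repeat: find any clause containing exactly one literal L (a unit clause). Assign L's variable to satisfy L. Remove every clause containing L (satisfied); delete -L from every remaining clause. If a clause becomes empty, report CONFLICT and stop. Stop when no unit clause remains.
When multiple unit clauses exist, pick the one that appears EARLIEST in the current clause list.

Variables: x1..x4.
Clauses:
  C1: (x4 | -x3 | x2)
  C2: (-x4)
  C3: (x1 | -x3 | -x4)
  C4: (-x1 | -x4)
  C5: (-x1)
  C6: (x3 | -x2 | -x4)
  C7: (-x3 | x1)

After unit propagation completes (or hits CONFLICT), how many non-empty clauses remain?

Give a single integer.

Answer: 0

Derivation:
unit clause [-4] forces x4=F; simplify:
  drop 4 from [4, -3, 2] -> [-3, 2]
  satisfied 4 clause(s); 3 remain; assigned so far: [4]
unit clause [-1] forces x1=F; simplify:
  drop 1 from [-3, 1] -> [-3]
  satisfied 1 clause(s); 2 remain; assigned so far: [1, 4]
unit clause [-3] forces x3=F; simplify:
  satisfied 2 clause(s); 0 remain; assigned so far: [1, 3, 4]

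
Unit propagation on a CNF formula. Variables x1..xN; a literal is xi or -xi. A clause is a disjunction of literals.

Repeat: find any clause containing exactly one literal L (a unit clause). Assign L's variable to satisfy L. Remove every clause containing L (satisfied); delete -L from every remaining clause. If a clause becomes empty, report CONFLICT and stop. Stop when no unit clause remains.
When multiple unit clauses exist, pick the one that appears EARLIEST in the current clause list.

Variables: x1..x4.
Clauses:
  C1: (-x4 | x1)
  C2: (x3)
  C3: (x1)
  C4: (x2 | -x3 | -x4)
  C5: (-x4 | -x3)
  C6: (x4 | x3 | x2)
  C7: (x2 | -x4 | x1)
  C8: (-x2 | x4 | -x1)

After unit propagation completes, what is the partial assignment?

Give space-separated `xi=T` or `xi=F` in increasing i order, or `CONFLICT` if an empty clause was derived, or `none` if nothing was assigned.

Answer: x1=T x2=F x3=T x4=F

Derivation:
unit clause [3] forces x3=T; simplify:
  drop -3 from [2, -3, -4] -> [2, -4]
  drop -3 from [-4, -3] -> [-4]
  satisfied 2 clause(s); 6 remain; assigned so far: [3]
unit clause [1] forces x1=T; simplify:
  drop -1 from [-2, 4, -1] -> [-2, 4]
  satisfied 3 clause(s); 3 remain; assigned so far: [1, 3]
unit clause [-4] forces x4=F; simplify:
  drop 4 from [-2, 4] -> [-2]
  satisfied 2 clause(s); 1 remain; assigned so far: [1, 3, 4]
unit clause [-2] forces x2=F; simplify:
  satisfied 1 clause(s); 0 remain; assigned so far: [1, 2, 3, 4]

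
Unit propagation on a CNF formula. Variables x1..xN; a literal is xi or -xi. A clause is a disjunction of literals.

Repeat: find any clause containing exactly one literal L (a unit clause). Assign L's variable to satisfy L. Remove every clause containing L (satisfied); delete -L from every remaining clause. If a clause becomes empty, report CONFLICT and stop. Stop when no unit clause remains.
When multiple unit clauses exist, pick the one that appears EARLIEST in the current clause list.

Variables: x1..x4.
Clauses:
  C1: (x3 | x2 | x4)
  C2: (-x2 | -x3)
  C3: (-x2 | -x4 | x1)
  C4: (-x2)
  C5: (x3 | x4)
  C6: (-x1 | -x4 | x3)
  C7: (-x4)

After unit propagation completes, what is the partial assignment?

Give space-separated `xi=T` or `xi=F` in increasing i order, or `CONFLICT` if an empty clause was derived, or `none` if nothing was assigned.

Answer: x2=F x3=T x4=F

Derivation:
unit clause [-2] forces x2=F; simplify:
  drop 2 from [3, 2, 4] -> [3, 4]
  satisfied 3 clause(s); 4 remain; assigned so far: [2]
unit clause [-4] forces x4=F; simplify:
  drop 4 from [3, 4] -> [3]
  drop 4 from [3, 4] -> [3]
  satisfied 2 clause(s); 2 remain; assigned so far: [2, 4]
unit clause [3] forces x3=T; simplify:
  satisfied 2 clause(s); 0 remain; assigned so far: [2, 3, 4]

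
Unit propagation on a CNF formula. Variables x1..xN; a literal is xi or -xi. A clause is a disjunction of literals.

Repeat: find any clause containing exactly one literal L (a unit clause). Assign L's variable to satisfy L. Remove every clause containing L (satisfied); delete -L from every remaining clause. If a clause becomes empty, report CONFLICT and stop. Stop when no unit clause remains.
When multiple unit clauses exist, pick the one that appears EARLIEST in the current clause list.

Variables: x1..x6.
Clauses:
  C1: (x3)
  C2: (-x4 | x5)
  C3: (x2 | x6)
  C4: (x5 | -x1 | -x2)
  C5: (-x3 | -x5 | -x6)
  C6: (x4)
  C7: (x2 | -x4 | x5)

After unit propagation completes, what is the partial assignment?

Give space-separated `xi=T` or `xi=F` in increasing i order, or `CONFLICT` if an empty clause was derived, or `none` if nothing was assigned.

unit clause [3] forces x3=T; simplify:
  drop -3 from [-3, -5, -6] -> [-5, -6]
  satisfied 1 clause(s); 6 remain; assigned so far: [3]
unit clause [4] forces x4=T; simplify:
  drop -4 from [-4, 5] -> [5]
  drop -4 from [2, -4, 5] -> [2, 5]
  satisfied 1 clause(s); 5 remain; assigned so far: [3, 4]
unit clause [5] forces x5=T; simplify:
  drop -5 from [-5, -6] -> [-6]
  satisfied 3 clause(s); 2 remain; assigned so far: [3, 4, 5]
unit clause [-6] forces x6=F; simplify:
  drop 6 from [2, 6] -> [2]
  satisfied 1 clause(s); 1 remain; assigned so far: [3, 4, 5, 6]
unit clause [2] forces x2=T; simplify:
  satisfied 1 clause(s); 0 remain; assigned so far: [2, 3, 4, 5, 6]

Answer: x2=T x3=T x4=T x5=T x6=F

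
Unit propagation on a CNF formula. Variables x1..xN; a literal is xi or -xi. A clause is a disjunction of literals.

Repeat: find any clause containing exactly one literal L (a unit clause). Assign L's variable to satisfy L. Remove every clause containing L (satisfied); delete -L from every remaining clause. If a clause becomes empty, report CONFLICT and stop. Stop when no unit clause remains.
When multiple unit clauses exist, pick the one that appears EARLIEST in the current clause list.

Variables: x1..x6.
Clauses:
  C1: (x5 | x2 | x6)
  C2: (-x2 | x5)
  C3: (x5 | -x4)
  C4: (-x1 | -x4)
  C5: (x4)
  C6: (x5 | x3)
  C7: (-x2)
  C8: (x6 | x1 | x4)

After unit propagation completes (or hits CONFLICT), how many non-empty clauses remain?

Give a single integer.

unit clause [4] forces x4=T; simplify:
  drop -4 from [5, -4] -> [5]
  drop -4 from [-1, -4] -> [-1]
  satisfied 2 clause(s); 6 remain; assigned so far: [4]
unit clause [5] forces x5=T; simplify:
  satisfied 4 clause(s); 2 remain; assigned so far: [4, 5]
unit clause [-1] forces x1=F; simplify:
  satisfied 1 clause(s); 1 remain; assigned so far: [1, 4, 5]
unit clause [-2] forces x2=F; simplify:
  satisfied 1 clause(s); 0 remain; assigned so far: [1, 2, 4, 5]

Answer: 0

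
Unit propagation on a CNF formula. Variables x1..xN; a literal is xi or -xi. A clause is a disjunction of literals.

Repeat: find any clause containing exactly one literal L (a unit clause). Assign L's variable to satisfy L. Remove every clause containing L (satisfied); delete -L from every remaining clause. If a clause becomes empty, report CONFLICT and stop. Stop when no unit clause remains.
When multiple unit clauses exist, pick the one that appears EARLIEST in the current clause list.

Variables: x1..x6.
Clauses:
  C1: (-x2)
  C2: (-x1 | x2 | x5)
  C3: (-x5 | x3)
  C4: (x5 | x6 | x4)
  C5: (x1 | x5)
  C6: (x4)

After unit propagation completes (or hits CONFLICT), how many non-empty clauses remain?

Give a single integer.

Answer: 3

Derivation:
unit clause [-2] forces x2=F; simplify:
  drop 2 from [-1, 2, 5] -> [-1, 5]
  satisfied 1 clause(s); 5 remain; assigned so far: [2]
unit clause [4] forces x4=T; simplify:
  satisfied 2 clause(s); 3 remain; assigned so far: [2, 4]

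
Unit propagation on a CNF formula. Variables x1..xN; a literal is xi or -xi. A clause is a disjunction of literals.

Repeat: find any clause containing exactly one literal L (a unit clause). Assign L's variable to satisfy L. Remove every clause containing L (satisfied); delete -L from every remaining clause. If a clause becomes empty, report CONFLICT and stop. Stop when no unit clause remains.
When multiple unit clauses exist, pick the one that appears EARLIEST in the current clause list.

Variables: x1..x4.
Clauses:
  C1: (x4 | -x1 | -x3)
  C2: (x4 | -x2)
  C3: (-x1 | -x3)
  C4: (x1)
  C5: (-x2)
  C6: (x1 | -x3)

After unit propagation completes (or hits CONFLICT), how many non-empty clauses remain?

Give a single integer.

Answer: 0

Derivation:
unit clause [1] forces x1=T; simplify:
  drop -1 from [4, -1, -3] -> [4, -3]
  drop -1 from [-1, -3] -> [-3]
  satisfied 2 clause(s); 4 remain; assigned so far: [1]
unit clause [-3] forces x3=F; simplify:
  satisfied 2 clause(s); 2 remain; assigned so far: [1, 3]
unit clause [-2] forces x2=F; simplify:
  satisfied 2 clause(s); 0 remain; assigned so far: [1, 2, 3]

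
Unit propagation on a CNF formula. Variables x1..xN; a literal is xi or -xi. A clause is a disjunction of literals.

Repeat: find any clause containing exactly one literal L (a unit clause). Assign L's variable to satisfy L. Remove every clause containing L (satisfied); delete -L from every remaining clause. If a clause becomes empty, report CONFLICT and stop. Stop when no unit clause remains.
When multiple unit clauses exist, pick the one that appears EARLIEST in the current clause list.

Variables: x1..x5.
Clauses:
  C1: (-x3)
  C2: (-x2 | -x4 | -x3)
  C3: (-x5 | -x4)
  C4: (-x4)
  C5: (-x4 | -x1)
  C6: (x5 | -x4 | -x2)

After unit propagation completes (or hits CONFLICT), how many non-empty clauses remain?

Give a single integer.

unit clause [-3] forces x3=F; simplify:
  satisfied 2 clause(s); 4 remain; assigned so far: [3]
unit clause [-4] forces x4=F; simplify:
  satisfied 4 clause(s); 0 remain; assigned so far: [3, 4]

Answer: 0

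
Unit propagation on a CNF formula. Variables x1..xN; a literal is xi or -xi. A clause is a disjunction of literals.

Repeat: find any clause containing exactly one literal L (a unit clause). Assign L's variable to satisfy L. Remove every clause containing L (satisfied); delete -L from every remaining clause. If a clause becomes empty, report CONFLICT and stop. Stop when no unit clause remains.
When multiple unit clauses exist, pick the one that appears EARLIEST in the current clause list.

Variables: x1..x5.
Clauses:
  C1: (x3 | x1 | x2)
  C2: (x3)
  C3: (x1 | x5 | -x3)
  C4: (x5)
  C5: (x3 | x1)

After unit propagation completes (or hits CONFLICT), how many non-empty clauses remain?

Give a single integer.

unit clause [3] forces x3=T; simplify:
  drop -3 from [1, 5, -3] -> [1, 5]
  satisfied 3 clause(s); 2 remain; assigned so far: [3]
unit clause [5] forces x5=T; simplify:
  satisfied 2 clause(s); 0 remain; assigned so far: [3, 5]

Answer: 0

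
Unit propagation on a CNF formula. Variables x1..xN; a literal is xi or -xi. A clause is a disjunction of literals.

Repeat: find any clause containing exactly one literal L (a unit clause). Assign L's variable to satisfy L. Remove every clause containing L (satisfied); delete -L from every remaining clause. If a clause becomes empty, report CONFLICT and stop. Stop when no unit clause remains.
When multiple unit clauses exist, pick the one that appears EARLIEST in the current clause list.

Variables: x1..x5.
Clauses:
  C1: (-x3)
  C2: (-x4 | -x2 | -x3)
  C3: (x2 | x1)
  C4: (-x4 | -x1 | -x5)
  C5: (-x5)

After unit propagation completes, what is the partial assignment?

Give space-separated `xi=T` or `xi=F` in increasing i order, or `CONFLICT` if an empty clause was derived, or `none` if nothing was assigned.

unit clause [-3] forces x3=F; simplify:
  satisfied 2 clause(s); 3 remain; assigned so far: [3]
unit clause [-5] forces x5=F; simplify:
  satisfied 2 clause(s); 1 remain; assigned so far: [3, 5]

Answer: x3=F x5=F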